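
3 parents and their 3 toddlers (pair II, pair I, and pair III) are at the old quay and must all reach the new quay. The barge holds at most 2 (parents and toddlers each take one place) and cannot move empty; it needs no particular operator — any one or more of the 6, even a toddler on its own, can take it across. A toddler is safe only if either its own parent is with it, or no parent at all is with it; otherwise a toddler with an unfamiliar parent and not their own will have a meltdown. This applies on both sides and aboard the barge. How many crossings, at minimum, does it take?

11

Counting alone: each trip to the new quay takes at most 2 across and each return brings at least 1 back, so after t trips out (and t−1 returns) at most 2t − (t−1) of the 6 are across; that first reaches 6 at t = 5, so at least 9 crossings are needed.
The safety rule pushes this higher. Following every safe sequence of crossings, the most of the 6 that can be at the new quay as the barge arrives there on crossing 9 is 5 — never all 6.
So no plan with fewer than 11 crossings exists, and this one achieves 11:
1. parent II and toddler II cross → the new quay.
2. parent II crosses ← the old quay.
3. toddler I and toddler III cross → the new quay.
4. toddler II crosses ← the old quay.
5. parent I and parent III cross → the new quay.
6. parent I and toddler I cross ← the old quay.
7. parent I and parent II cross → the new quay.
8. toddler III crosses ← the old quay.
9. toddler I and toddler II cross → the new quay.
10. parent III crosses ← the old quay.
11. parent III and toddler III cross → the new quay.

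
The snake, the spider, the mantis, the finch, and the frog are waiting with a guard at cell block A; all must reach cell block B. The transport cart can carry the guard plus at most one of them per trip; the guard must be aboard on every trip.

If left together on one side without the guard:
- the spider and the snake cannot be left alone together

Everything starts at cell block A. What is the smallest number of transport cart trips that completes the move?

Counting alone: the guard can take at most 1 across per trip to cell block B, so moving all 5 needs at least 5 loaded trips out, with a return between consecutive ones — at least 9 crossings.
The plan below uses exactly 9 crossings, so it is optimal:
1. Guard goes to cell block B with the snake.
2. Guard goes back to cell block A alone.
3. Guard goes to cell block B with the mantis.
4. Guard goes back to cell block A alone.
5. Guard goes to cell block B with the finch.
6. Guard goes back to cell block A alone.
7. Guard goes to cell block B with the frog.
8. Guard goes back to cell block A alone.
9. Guard goes to cell block B with the spider.

9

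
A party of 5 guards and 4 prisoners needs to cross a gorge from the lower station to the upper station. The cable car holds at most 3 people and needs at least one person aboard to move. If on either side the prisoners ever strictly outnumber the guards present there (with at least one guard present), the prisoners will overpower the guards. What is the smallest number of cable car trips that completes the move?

Counting alone: each trip to the upper station takes at most 3 across and each return brings at least 1 back, so after t trips out (and t−1 returns) at most 3t − (t−1) of the 9 are across; that first reaches 9 at t = 4, so at least 7 crossings are needed.
The plan below uses exactly 7 crossings, so it is optimal:
1. 3 prisoners → the upper station.  (the lower station: 5G 1P; the upper station: 0G 3P)
2. 1 prisoner ← the lower station.  (the lower station: 5G 2P; the upper station: 0G 2P)
3. 3 guards → the upper station.  (the lower station: 2G 2P; the upper station: 3G 2P)
4. 1 guard ← the lower station.  (the lower station: 3G 2P; the upper station: 2G 2P)
5. 2 guards and 1 prisoner → the upper station.  (the lower station: 1G 1P; the upper station: 4G 3P)
6. 1 guard ← the lower station.  (the lower station: 2G 1P; the upper station: 3G 3P)
7. 2 guards and 1 prisoner → the upper station.  (the lower station: 0G 0P; the upper station: 5G 4P)

7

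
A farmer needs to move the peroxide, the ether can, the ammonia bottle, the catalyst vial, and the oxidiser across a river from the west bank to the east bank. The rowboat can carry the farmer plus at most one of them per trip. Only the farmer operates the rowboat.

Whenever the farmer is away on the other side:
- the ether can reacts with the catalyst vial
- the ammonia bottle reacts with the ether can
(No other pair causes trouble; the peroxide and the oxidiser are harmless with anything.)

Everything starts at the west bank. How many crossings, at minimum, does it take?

Counting alone: the farmer can take at most 1 across per trip to the east bank, so moving all 5 needs at least 5 loaded trips out, with a return between consecutive ones — at least 9 crossings.
The safety rule pushes this higher. Following every safe sequence of crossings, the most of the 5 that can be at the east bank as the rowboat arrives there on crossing 9 is 4 — never all 5.
So no plan with fewer than 11 crossings exists, and this one achieves 11:
1. Farmer goes to the east bank with the ether can.
2. Farmer goes back to the west bank alone.
3. Farmer goes to the east bank with the peroxide.
4. Farmer goes back to the west bank alone.
5. Farmer goes to the east bank with the ammonia bottle.
6. Farmer goes back to the west bank with the ether can.
7. Farmer goes to the east bank with the catalyst vial.
8. Farmer goes back to the west bank alone.
9. Farmer goes to the east bank with the oxidiser.
10. Farmer goes back to the west bank alone.
11. Farmer goes to the east bank with the ether can.

11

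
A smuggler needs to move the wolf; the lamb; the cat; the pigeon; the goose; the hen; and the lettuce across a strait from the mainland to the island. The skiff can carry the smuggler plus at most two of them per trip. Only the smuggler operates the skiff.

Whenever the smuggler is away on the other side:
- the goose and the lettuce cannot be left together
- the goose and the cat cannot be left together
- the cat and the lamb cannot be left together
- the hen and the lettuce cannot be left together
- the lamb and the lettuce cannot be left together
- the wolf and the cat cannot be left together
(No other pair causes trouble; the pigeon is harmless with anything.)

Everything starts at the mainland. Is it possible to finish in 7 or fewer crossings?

Counting alone: the smuggler can take at most 2 across per trip to the island, so moving all 7 needs at least 4 loaded trips out, with a return between consecutive ones — at least 7 crossings.
The safety rule pushes this higher. Following every safe sequence of crossings, the most of the 7 that can be at the island as the skiff arrives there on crossing 7 is 6 — never all 7.
So the move cannot be finished within 7 crossings. (The shortest complete plan takes 9:)
1. Smuggler goes to the island with the cat and the lettuce.  [the mainland: the goose, the hen, the lamb, the pigeon, the wolf | the island: the cat, the lettuce]
2. Smuggler goes back to the mainland alone.  [the mainland: the goose, the hen, the lamb, the pigeon, the wolf | the island: the cat, the lettuce]
3. Smuggler goes to the island with the wolf.  [the mainland: the goose, the hen, the lamb, the pigeon | the island: the cat, the lettuce, the wolf]
4. Smuggler goes back to the mainland with the cat.  [the mainland: the cat, the goose, the hen, the lamb, the pigeon | the island: the lettuce, the wolf]
5. Smuggler goes to the island with the goose and the lamb.  [the mainland: the cat, the hen, the pigeon | the island: the goose, the lamb, the lettuce, the wolf]
6. Smuggler goes back to the mainland with the lettuce.  [the mainland: the cat, the hen, the lettuce, the pigeon | the island: the goose, the lamb, the wolf]
7. Smuggler goes to the island with the hen and the pigeon.  [the mainland: the cat, the lettuce | the island: the goose, the hen, the lamb, the pigeon, the wolf]
8. Smuggler goes back to the mainland alone.  [the mainland: the cat, the lettuce | the island: the goose, the hen, the lamb, the pigeon, the wolf]
9. Smuggler goes to the island with the cat and the lettuce.  [the mainland: — | the island: the cat, the goose, the hen, the lamb, the lettuce, the pigeon, the wolf]

No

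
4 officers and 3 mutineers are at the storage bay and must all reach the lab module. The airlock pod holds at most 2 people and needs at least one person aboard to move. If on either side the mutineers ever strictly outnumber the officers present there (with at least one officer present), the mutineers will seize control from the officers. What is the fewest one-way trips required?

Counting alone: each trip to the lab module takes at most 2 across and each return brings at least 1 back, so after t trips out (and t−1 returns) at most 2t − (t−1) of the 7 are across; that first reaches 7 at t = 6, so at least 11 crossings are needed.
The plan below uses exactly 11 crossings, so it is optimal:
1. 2 mutineers → the lab module.  (the storage bay: 4O 1M; the lab module: 0O 2M)
2. 1 mutineer ← the storage bay.  (the storage bay: 4O 2M; the lab module: 0O 1M)
3. 2 mutineers → the lab module.  (the storage bay: 4O 0M; the lab module: 0O 3M)
4. 1 mutineer ← the storage bay.  (the storage bay: 4O 1M; the lab module: 0O 2M)
5. 2 officers → the lab module.  (the storage bay: 2O 1M; the lab module: 2O 2M)
6. 1 mutineer ← the storage bay.  (the storage bay: 2O 2M; the lab module: 2O 1M)
7. 1 officer and 1 mutineer → the lab module.  (the storage bay: 1O 1M; the lab module: 3O 2M)
8. 1 officer ← the storage bay.  (the storage bay: 2O 1M; the lab module: 2O 2M)
9. 1 officer and 1 mutineer → the lab module.  (the storage bay: 1O 0M; the lab module: 3O 3M)
10. 1 mutineer ← the storage bay.  (the storage bay: 1O 1M; the lab module: 3O 2M)
11. 1 officer and 1 mutineer → the lab module.  (the storage bay: 0O 0M; the lab module: 4O 3M)

11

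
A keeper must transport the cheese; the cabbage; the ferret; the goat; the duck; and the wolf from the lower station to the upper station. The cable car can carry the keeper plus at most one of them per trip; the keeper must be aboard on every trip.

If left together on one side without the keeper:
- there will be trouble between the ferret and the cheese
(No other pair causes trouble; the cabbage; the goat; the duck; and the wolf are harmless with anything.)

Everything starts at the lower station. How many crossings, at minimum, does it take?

Counting alone: the keeper can take at most 1 across per trip to the upper station, so moving all 6 needs at least 6 loaded trips out, with a return between consecutive ones — at least 11 crossings.
The plan below uses exactly 11 crossings, so it is optimal:
1. Keeper goes to the upper station with the cheese.
2. Keeper goes back to the lower station alone.
3. Keeper goes to the upper station with the cabbage.
4. Keeper goes back to the lower station alone.
5. Keeper goes to the upper station with the goat.
6. Keeper goes back to the lower station alone.
7. Keeper goes to the upper station with the duck.
8. Keeper goes back to the lower station alone.
9. Keeper goes to the upper station with the wolf.
10. Keeper goes back to the lower station alone.
11. Keeper goes to the upper station with the ferret.

11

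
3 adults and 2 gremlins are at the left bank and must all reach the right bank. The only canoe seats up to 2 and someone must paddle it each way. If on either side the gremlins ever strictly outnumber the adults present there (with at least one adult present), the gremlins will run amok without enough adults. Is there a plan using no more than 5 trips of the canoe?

No

Counting alone: each trip to the right bank takes at most 2 across and each return brings at least 1 back, so after t trips out (and t−1 returns) at most 2t − (t−1) of the 5 are across; that first reaches 5 at t = 4, so at least 7 crossings are needed.
Since 5 < 7, 5 crossings cannot be enough. (The shortest complete plan in fact takes 7:)
1. 2 gremlins → the right bank.  (the left bank: 3A 0G; the right bank: 0A 2G)
2. 1 gremlin ← the left bank.  (the left bank: 3A 1G; the right bank: 0A 1G)
3. 2 adults → the right bank.  (the left bank: 1A 1G; the right bank: 2A 1G)
4. 1 adult ← the left bank.  (the left bank: 2A 1G; the right bank: 1A 1G)
5. 1 adult and 1 gremlin → the right bank.  (the left bank: 1A 0G; the right bank: 2A 2G)
6. 1 gremlin ← the left bank.  (the left bank: 1A 1G; the right bank: 2A 1G)
7. 1 adult and 1 gremlin → the right bank.  (the left bank: 0A 0G; the right bank: 3A 2G)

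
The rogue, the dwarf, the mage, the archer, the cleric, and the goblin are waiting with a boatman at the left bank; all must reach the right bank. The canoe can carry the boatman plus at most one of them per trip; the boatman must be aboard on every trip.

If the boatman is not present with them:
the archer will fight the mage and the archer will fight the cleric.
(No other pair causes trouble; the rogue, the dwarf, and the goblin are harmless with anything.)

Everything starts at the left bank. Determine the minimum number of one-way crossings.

Counting alone: the boatman can take at most 1 across per trip to the right bank, so moving all 6 needs at least 6 loaded trips out, with a return between consecutive ones — at least 11 crossings.
The safety rule pushes this higher. Following every safe sequence of crossings, the most of the 6 that can be at the right bank as the canoe arrives there on crossing 11 is 5 — never all 6.
So no plan with fewer than 13 crossings exists, and this one achieves 13:
1. Boatman goes to the right bank with the archer.  [the left bank: the cleric, the dwarf, the goblin, the mage, the rogue | the right bank: the archer]
2. Boatman goes back to the left bank alone.  [the left bank: the cleric, the dwarf, the goblin, the mage, the rogue | the right bank: the archer]
3. Boatman goes to the right bank with the rogue.  [the left bank: the cleric, the dwarf, the goblin, the mage | the right bank: the archer, the rogue]
4. Boatman goes back to the left bank alone.  [the left bank: the cleric, the dwarf, the goblin, the mage | the right bank: the archer, the rogue]
5. Boatman goes to the right bank with the dwarf.  [the left bank: the cleric, the goblin, the mage | the right bank: the archer, the dwarf, the rogue]
6. Boatman goes back to the left bank alone.  [the left bank: the cleric, the goblin, the mage | the right bank: the archer, the dwarf, the rogue]
7. Boatman goes to the right bank with the mage.  [the left bank: the cleric, the goblin | the right bank: the archer, the dwarf, the mage, the rogue]
8. Boatman goes back to the left bank with the archer.  [the left bank: the archer, the cleric, the goblin | the right bank: the dwarf, the mage, the rogue]
9. Boatman goes to the right bank with the cleric.  [the left bank: the archer, the goblin | the right bank: the cleric, the dwarf, the mage, the rogue]
10. Boatman goes back to the left bank alone.  [the left bank: the archer, the goblin | the right bank: the cleric, the dwarf, the mage, the rogue]
11. Boatman goes to the right bank with the goblin.  [the left bank: the archer | the right bank: the cleric, the dwarf, the goblin, the mage, the rogue]
12. Boatman goes back to the left bank alone.  [the left bank: the archer | the right bank: the cleric, the dwarf, the goblin, the mage, the rogue]
13. Boatman goes to the right bank with the archer.  [the left bank: — | the right bank: the archer, the cleric, the dwarf, the goblin, the mage, the rogue]

13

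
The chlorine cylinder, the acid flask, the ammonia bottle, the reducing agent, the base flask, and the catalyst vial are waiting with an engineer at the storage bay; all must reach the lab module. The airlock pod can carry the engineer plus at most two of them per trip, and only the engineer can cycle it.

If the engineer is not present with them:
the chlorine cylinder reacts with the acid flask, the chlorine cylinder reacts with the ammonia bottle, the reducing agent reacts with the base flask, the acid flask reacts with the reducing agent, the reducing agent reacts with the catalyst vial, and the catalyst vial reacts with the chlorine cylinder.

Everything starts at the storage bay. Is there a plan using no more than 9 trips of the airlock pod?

Yes — this plan uses 7 crossings (≤ 9):
1. Engineer goes to the lab module with the chlorine cylinder and the reducing agent.
2. Engineer goes back to the storage bay alone.
3. Engineer goes to the lab module with the acid flask and the ammonia bottle.
4. Engineer goes back to the storage bay with the chlorine cylinder and the reducing agent.
5. Engineer goes to the lab module with the base flask and the catalyst vial.
6. Engineer goes back to the storage bay alone.
7. Engineer goes to the lab module with the chlorine cylinder and the reducing agent.

Yes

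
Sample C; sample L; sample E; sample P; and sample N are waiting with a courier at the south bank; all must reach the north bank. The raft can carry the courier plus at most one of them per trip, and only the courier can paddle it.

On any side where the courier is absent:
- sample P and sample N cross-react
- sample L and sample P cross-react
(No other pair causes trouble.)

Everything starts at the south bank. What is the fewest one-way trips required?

11

Counting alone: the courier can take at most 1 across per trip to the north bank, so moving all 5 needs at least 5 loaded trips out, with a return between consecutive ones — at least 9 crossings.
The safety rule pushes this higher. Following every safe sequence of crossings, the most of the 5 that can be at the north bank as the raft arrives there on crossing 9 is 4 — never all 5.
So no plan with fewer than 11 crossings exists, and this one achieves 11:
1. Courier goes to the north bank with sample P.  [the south bank: sample C, sample E, sample L, sample N | the north bank: sample P]
2. Courier goes back to the south bank alone.  [the south bank: sample C, sample E, sample L, sample N | the north bank: sample P]
3. Courier goes to the north bank with sample C.  [the south bank: sample E, sample L, sample N | the north bank: sample C, sample P]
4. Courier goes back to the south bank alone.  [the south bank: sample E, sample L, sample N | the north bank: sample C, sample P]
5. Courier goes to the north bank with sample L.  [the south bank: sample E, sample N | the north bank: sample C, sample L, sample P]
6. Courier goes back to the south bank with sample P.  [the south bank: sample E, sample N, sample P | the north bank: sample C, sample L]
7. Courier goes to the north bank with sample N.  [the south bank: sample E, sample P | the north bank: sample C, sample L, sample N]
8. Courier goes back to the south bank alone.  [the south bank: sample E, sample P | the north bank: sample C, sample L, sample N]
9. Courier goes to the north bank with sample E.  [the south bank: sample P | the north bank: sample C, sample E, sample L, sample N]
10. Courier goes back to the south bank alone.  [the south bank: sample P | the north bank: sample C, sample E, sample L, sample N]
11. Courier goes to the north bank with sample P.  [the south bank: — | the north bank: sample C, sample E, sample L, sample N, sample P]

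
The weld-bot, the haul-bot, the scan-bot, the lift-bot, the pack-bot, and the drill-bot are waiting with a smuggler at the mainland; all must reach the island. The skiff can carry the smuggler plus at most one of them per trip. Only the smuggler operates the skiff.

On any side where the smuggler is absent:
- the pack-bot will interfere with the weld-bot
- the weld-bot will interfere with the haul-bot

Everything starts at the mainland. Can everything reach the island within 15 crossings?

Yes

Yes — this plan uses 13 crossings (≤ 15):
1. Smuggler goes to the island with the weld-bot.
2. Smuggler goes back to the mainland alone.
3. Smuggler goes to the island with the haul-bot.
4. Smuggler goes back to the mainland with the weld-bot.
5. Smuggler goes to the island with the pack-bot.
6. Smuggler goes back to the mainland alone.
7. Smuggler goes to the island with the scan-bot.
8. Smuggler goes back to the mainland alone.
9. Smuggler goes to the island with the lift-bot.
10. Smuggler goes back to the mainland alone.
11. Smuggler goes to the island with the drill-bot.
12. Smuggler goes back to the mainland alone.
13. Smuggler goes to the island with the weld-bot.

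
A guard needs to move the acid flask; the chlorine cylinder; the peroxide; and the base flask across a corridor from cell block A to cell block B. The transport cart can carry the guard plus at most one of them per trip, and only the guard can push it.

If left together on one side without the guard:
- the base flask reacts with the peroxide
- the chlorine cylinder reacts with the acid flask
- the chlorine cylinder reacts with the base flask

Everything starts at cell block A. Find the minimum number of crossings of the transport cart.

Whatever the first load, the items left behind include a forbidden pair without the guard. No opening move is safe, so no plan exists.

impossible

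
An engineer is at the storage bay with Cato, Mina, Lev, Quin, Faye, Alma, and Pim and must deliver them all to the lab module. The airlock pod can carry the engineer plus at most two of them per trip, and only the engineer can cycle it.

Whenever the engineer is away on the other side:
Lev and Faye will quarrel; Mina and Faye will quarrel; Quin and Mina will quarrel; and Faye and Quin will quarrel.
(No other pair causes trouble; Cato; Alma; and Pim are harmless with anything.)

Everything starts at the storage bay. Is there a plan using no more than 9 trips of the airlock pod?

No

Counting alone: the engineer can take at most 2 across per trip to the lab module, so moving all 7 needs at least 4 loaded trips out, with a return between consecutive ones — at least 7 crossings.
The safety rule pushes this higher. Following every safe sequence of crossings, the most of the 7 that can be at the lab module as the airlock pod arrives there on crossings 7, 9 is 5, 6 respectively — never all 7.
So the move cannot be finished within 9 crossings. (The shortest complete plan takes 11:)
1. Engineer goes to the lab module with Faye and Mina.
2. Engineer goes back to the storage bay with Mina.
3. Engineer goes to the lab module with Cato and Mina.
4. Engineer goes back to the storage bay with Mina.
5. Engineer goes to the lab module with Lev and Mina.
6. Engineer goes back to the storage bay with Faye.
7. Engineer goes to the lab module with Alma and Quin.
8. Engineer goes back to the storage bay with Mina.
9. Engineer goes to the lab module with Mina and Pim.
10. Engineer goes back to the storage bay with Mina.
11. Engineer goes to the lab module with Faye and Mina.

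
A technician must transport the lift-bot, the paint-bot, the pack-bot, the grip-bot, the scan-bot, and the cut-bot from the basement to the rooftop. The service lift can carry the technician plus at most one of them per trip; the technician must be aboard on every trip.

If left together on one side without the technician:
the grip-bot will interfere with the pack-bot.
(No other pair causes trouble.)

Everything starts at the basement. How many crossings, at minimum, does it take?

Counting alone: the technician can take at most 1 across per trip to the rooftop, so moving all 6 needs at least 6 loaded trips out, with a return between consecutive ones — at least 11 crossings.
The plan below uses exactly 11 crossings, so it is optimal:
1. Technician goes to the rooftop with the pack-bot.  [the basement: the cut-bot, the grip-bot, the lift-bot, the paint-bot, the scan-bot | the rooftop: the pack-bot]
2. Technician goes back to the basement alone.  [the basement: the cut-bot, the grip-bot, the lift-bot, the paint-bot, the scan-bot | the rooftop: the pack-bot]
3. Technician goes to the rooftop with the lift-bot.  [the basement: the cut-bot, the grip-bot, the paint-bot, the scan-bot | the rooftop: the lift-bot, the pack-bot]
4. Technician goes back to the basement alone.  [the basement: the cut-bot, the grip-bot, the paint-bot, the scan-bot | the rooftop: the lift-bot, the pack-bot]
5. Technician goes to the rooftop with the paint-bot.  [the basement: the cut-bot, the grip-bot, the scan-bot | the rooftop: the lift-bot, the pack-bot, the paint-bot]
6. Technician goes back to the basement alone.  [the basement: the cut-bot, the grip-bot, the scan-bot | the rooftop: the lift-bot, the pack-bot, the paint-bot]
7. Technician goes to the rooftop with the scan-bot.  [the basement: the cut-bot, the grip-bot | the rooftop: the lift-bot, the pack-bot, the paint-bot, the scan-bot]
8. Technician goes back to the basement alone.  [the basement: the cut-bot, the grip-bot | the rooftop: the lift-bot, the pack-bot, the paint-bot, the scan-bot]
9. Technician goes to the rooftop with the cut-bot.  [the basement: the grip-bot | the rooftop: the cut-bot, the lift-bot, the pack-bot, the paint-bot, the scan-bot]
10. Technician goes back to the basement alone.  [the basement: the grip-bot | the rooftop: the cut-bot, the lift-bot, the pack-bot, the paint-bot, the scan-bot]
11. Technician goes to the rooftop with the grip-bot.  [the basement: — | the rooftop: the cut-bot, the grip-bot, the lift-bot, the pack-bot, the paint-bot, the scan-bot]

11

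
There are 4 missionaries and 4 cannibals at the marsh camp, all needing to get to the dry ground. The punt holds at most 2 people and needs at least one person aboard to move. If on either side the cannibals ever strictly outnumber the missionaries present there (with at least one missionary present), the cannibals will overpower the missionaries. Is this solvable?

Following every safe sequence of crossings from the start, the most of the 8 that can be at the dry ground as the punt arrives there on crossings 1, 3, 5 is 2, 3, 4 respectively; the best ever achieved is 4 of 8.
From crossing 7 on, no configuration arises that was not already reachable earlier: only 11 distinct safe configurations (who is on which side, and where the punt is) can ever be reached, none of them has everyone across, and every continuation just revisits them. They are: 0 missionaries + 0 cannibals across (punt back at the start); 0 missionaries + 1 cannibal across (punt there); 0 missionaries + 1 cannibal across (punt back at the start); 0 missionaries + 2 cannibals across (punt there); 0 missionaries + 2 cannibals across (punt back at the start); 0 missionaries + 3 cannibals across (punt there); 0 missionaries + 3 cannibals across (punt back at the start); 0 missionaries + 4 cannibals across (punt there); 1 missionary + 1 cannibal across (punt there); 1 missionary + 1 cannibal across (punt back at the start); 2 missionaries + 2 cannibals across (punt there). So no valid plan exists.

No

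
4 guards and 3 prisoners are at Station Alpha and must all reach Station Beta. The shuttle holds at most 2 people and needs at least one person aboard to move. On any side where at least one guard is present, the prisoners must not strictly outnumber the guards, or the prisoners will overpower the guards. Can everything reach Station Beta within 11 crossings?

Yes — this plan uses 11 crossings (≤ 11):
1. 2 prisoners → Station Beta.  (Station Alpha: 4G 1P; Station Beta: 0G 2P)
2. 1 prisoner ← Station Alpha.  (Station Alpha: 4G 2P; Station Beta: 0G 1P)
3. 2 prisoners → Station Beta.  (Station Alpha: 4G 0P; Station Beta: 0G 3P)
4. 1 prisoner ← Station Alpha.  (Station Alpha: 4G 1P; Station Beta: 0G 2P)
5. 2 guards → Station Beta.  (Station Alpha: 2G 1P; Station Beta: 2G 2P)
6. 1 prisoner ← Station Alpha.  (Station Alpha: 2G 2P; Station Beta: 2G 1P)
7. 1 guard and 1 prisoner → Station Beta.  (Station Alpha: 1G 1P; Station Beta: 3G 2P)
8. 1 guard ← Station Alpha.  (Station Alpha: 2G 1P; Station Beta: 2G 2P)
9. 1 guard and 1 prisoner → Station Beta.  (Station Alpha: 1G 0P; Station Beta: 3G 3P)
10. 1 prisoner ← Station Alpha.  (Station Alpha: 1G 1P; Station Beta: 3G 2P)
11. 1 guard and 1 prisoner → Station Beta.  (Station Alpha: 0G 0P; Station Beta: 4G 3P)

Yes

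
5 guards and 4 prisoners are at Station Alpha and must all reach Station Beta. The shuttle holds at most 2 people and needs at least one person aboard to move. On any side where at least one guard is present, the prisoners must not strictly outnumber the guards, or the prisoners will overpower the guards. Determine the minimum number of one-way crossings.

15

Counting alone: each trip to Station Beta takes at most 2 across and each return brings at least 1 back, so after t trips out (and t−1 returns) at most 2t − (t−1) of the 9 are across; that first reaches 9 at t = 8, so at least 15 crossings are needed.
The plan below uses exactly 15 crossings, so it is optimal:
1. 2 prisoners → Station Beta.  (Station Alpha: 5G 2P; Station Beta: 0G 2P)
2. 1 prisoner ← Station Alpha.  (Station Alpha: 5G 3P; Station Beta: 0G 1P)
3. 2 prisoners → Station Beta.  (Station Alpha: 5G 1P; Station Beta: 0G 3P)
4. 1 prisoner ← Station Alpha.  (Station Alpha: 5G 2P; Station Beta: 0G 2P)
5. 2 guards → Station Beta.  (Station Alpha: 3G 2P; Station Beta: 2G 2P)
6. 1 prisoner ← Station Alpha.  (Station Alpha: 3G 3P; Station Beta: 2G 1P)
7. 1 guard and 1 prisoner → Station Beta.  (Station Alpha: 2G 2P; Station Beta: 3G 2P)
8. 1 guard ← Station Alpha.  (Station Alpha: 3G 2P; Station Beta: 2G 2P)
9. 1 guard and 1 prisoner → Station Beta.  (Station Alpha: 2G 1P; Station Beta: 3G 3P)
10. 1 prisoner ← Station Alpha.  (Station Alpha: 2G 2P; Station Beta: 3G 2P)
11. 1 guard and 1 prisoner → Station Beta.  (Station Alpha: 1G 1P; Station Beta: 4G 3P)
12. 1 guard ← Station Alpha.  (Station Alpha: 2G 1P; Station Beta: 3G 3P)
13. 1 guard and 1 prisoner → Station Beta.  (Station Alpha: 1G 0P; Station Beta: 4G 4P)
14. 1 prisoner ← Station Alpha.  (Station Alpha: 1G 1P; Station Beta: 4G 3P)
15. 1 guard and 1 prisoner → Station Beta.  (Station Alpha: 0G 0P; Station Beta: 5G 4P)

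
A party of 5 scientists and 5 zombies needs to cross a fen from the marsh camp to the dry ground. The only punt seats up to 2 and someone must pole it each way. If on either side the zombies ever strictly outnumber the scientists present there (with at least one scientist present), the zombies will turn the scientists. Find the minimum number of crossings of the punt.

impossible

Following every safe sequence of crossings from the start, the most of the 10 that can be at the dry ground as the punt arrives there on crossings 1, 3, 5, 7 is 2, 3, 4, 5 respectively; the best ever achieved is 5 of 10.
From crossing 9 on, no configuration arises that was not already reachable earlier: only 13 distinct safe configurations (who is on which side, and where the punt is) can ever be reached, none of them has everyone across, and every continuation just revisits them. They are: 0 scientists + 0 zombies across (punt back at the start); 0 scientists + 1 zombie across (punt there); 0 scientists + 1 zombie across (punt back at the start); 0 scientists + 2 zombies across (punt there); 0 scientists + 2 zombies across (punt back at the start); 0 scientists + 3 zombies across (punt there); 0 scientists + 3 zombies across (punt back at the start); 0 scientists + 4 zombies across (punt there); 0 scientists + 4 zombies across (punt back at the start); 0 scientists + 5 zombies across (punt there); 1 scientist + 1 zombie across (punt there); 1 scientist + 1 zombie across (punt back at the start); 2 scientists + 2 zombies across (punt there). So no valid plan exists.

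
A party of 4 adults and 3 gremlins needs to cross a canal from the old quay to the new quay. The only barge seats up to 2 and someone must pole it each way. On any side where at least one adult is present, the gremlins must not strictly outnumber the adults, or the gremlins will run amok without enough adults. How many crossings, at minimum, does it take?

11

Counting alone: each trip to the new quay takes at most 2 across and each return brings at least 1 back, so after t trips out (and t−1 returns) at most 2t − (t−1) of the 7 are across; that first reaches 7 at t = 6, so at least 11 crossings are needed.
The plan below uses exactly 11 crossings, so it is optimal:
1. 2 gremlins → the new quay.  (the old quay: 4A 1G; the new quay: 0A 2G)
2. 1 gremlin ← the old quay.  (the old quay: 4A 2G; the new quay: 0A 1G)
3. 2 gremlins → the new quay.  (the old quay: 4A 0G; the new quay: 0A 3G)
4. 1 gremlin ← the old quay.  (the old quay: 4A 1G; the new quay: 0A 2G)
5. 2 adults → the new quay.  (the old quay: 2A 1G; the new quay: 2A 2G)
6. 1 gremlin ← the old quay.  (the old quay: 2A 2G; the new quay: 2A 1G)
7. 1 adult and 1 gremlin → the new quay.  (the old quay: 1A 1G; the new quay: 3A 2G)
8. 1 adult ← the old quay.  (the old quay: 2A 1G; the new quay: 2A 2G)
9. 1 adult and 1 gremlin → the new quay.  (the old quay: 1A 0G; the new quay: 3A 3G)
10. 1 gremlin ← the old quay.  (the old quay: 1A 1G; the new quay: 3A 2G)
11. 1 adult and 1 gremlin → the new quay.  (the old quay: 0A 0G; the new quay: 4A 3G)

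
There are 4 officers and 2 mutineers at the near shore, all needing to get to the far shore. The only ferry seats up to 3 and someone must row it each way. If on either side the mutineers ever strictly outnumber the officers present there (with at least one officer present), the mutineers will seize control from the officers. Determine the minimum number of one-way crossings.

Counting alone: each trip to the far shore takes at most 3 across and each return brings at least 1 back, so after t trips out (and t−1 returns) at most 3t − (t−1) of the 6 are across; that first reaches 6 at t = 3, so at least 5 crossings are needed.
The plan below uses exactly 5 crossings, so it is optimal:
1. 2 mutineers → the far shore.  (the near shore: 4O 0M; the far shore: 0O 2M)
2. 1 mutineer ← the near shore.  (the near shore: 4O 1M; the far shore: 0O 1M)
3. 2 officers and 1 mutineer → the far shore.  (the near shore: 2O 0M; the far shore: 2O 2M)
4. 1 mutineer ← the near shore.  (the near shore: 2O 1M; the far shore: 2O 1M)
5. 2 officers and 1 mutineer → the far shore.  (the near shore: 0O 0M; the far shore: 4O 2M)

5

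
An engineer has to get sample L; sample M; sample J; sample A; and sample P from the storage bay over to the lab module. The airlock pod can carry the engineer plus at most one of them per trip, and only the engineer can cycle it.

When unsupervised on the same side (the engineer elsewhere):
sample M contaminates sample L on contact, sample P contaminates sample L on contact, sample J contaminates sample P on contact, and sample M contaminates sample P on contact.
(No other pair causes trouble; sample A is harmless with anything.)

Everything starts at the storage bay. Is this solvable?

No

Whatever the first load, the items left behind include a forbidden pair without the engineer. No opening move is safe, so no plan exists.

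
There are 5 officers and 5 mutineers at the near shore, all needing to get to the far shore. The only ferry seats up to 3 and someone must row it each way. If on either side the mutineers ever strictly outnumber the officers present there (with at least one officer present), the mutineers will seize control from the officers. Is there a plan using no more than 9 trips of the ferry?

Counting alone: each trip to the far shore takes at most 3 across and each return brings at least 1 back, so after t trips out (and t−1 returns) at most 3t − (t−1) of the 10 are across; that first reaches 10 at t = 5, so at least 9 crossings are needed.
The safety rule pushes this higher. Following every safe sequence of crossings, the most of the 10 that can be at the far shore as the ferry arrives there on crossing 9 is 9 — never all 10.
So the move cannot be finished within 9 crossings. (The shortest complete plan takes 11:)
1. 2 mutineers → the far shore.  (the near shore: 5O 3M; the far shore: 0O 2M)
2. 1 mutineer ← the near shore.  (the near shore: 5O 4M; the far shore: 0O 1M)
3. 3 mutineers → the far shore.  (the near shore: 5O 1M; the far shore: 0O 4M)
4. 1 mutineer ← the near shore.  (the near shore: 5O 2M; the far shore: 0O 3M)
5. 3 officers → the far shore.  (the near shore: 2O 2M; the far shore: 3O 3M)
6. 1 officer and 1 mutineer ← the near shore.  (the near shore: 3O 3M; the far shore: 2O 2M)
7. 3 officers → the far shore.  (the near shore: 0O 3M; the far shore: 5O 2M)
8. 1 mutineer ← the near shore.  (the near shore: 0O 4M; the far shore: 5O 1M)
9. 2 mutineers → the far shore.  (the near shore: 0O 2M; the far shore: 5O 3M)
10. 1 mutineer ← the near shore.  (the near shore: 0O 3M; the far shore: 5O 2M)
11. 3 mutineers → the far shore.  (the near shore: 0O 0M; the far shore: 5O 5M)

No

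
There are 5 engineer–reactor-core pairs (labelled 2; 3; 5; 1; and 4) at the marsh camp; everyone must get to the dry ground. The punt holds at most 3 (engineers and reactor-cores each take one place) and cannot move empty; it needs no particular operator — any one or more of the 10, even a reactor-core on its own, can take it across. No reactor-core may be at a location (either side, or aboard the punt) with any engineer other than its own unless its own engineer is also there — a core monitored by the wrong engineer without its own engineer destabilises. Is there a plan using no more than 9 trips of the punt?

Counting alone: each trip to the dry ground takes at most 3 across and each return brings at least 1 back, so after t trips out (and t−1 returns) at most 3t − (t−1) of the 10 are across; that first reaches 10 at t = 5, so at least 9 crossings are needed.
The safety rule pushes this higher. Following every safe sequence of crossings, the most of the 10 that can be at the dry ground as the punt arrives there on crossing 9 is 9 — never all 10.
So the move cannot be finished within 9 crossings. (The shortest complete plan takes 11:)
1. engineer 2 and reactor-core 2 cross → the dry ground.
2. engineer 2 crosses ← the marsh camp.
3. reactor-core 1, reactor-core 3, and reactor-core 5 cross → the dry ground.
4. reactor-core 2 crosses ← the marsh camp.
5. engineer 1, engineer 3, and engineer 5 cross → the dry ground.
6. engineer 3 and reactor-core 3 cross ← the marsh camp.
7. engineer 2, engineer 3, and engineer 4 cross → the dry ground.
8. reactor-core 5 crosses ← the marsh camp.
9. reactor-core 2 and reactor-core 3 cross → the dry ground.
10. reactor-core 2 crosses ← the marsh camp.
11. reactor-core 2, reactor-core 4, and reactor-core 5 cross → the dry ground.

No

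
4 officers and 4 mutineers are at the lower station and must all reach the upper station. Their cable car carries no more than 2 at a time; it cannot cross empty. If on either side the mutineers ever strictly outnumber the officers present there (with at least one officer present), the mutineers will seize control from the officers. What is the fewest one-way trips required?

impossible

Following every safe sequence of crossings from the start, the most of the 8 that can be at the upper station as the cable car arrives there on crossings 1, 3, 5 is 2, 3, 4 respectively; the best ever achieved is 4 of 8.
From crossing 7 on, no configuration arises that was not already reachable earlier: only 11 distinct safe configurations (who is on which side, and where the cable car is) can ever be reached, none of them has everyone across, and every continuation just revisits them. They are: 0 officers + 0 mutineers across (cable car back at the start); 0 officers + 1 mutineer across (cable car there); 0 officers + 1 mutineer across (cable car back at the start); 0 officers + 2 mutineers across (cable car there); 0 officers + 2 mutineers across (cable car back at the start); 0 officers + 3 mutineers across (cable car there); 0 officers + 3 mutineers across (cable car back at the start); 0 officers + 4 mutineers across (cable car there); 1 officer + 1 mutineer across (cable car there); 1 officer + 1 mutineer across (cable car back at the start); 2 officers + 2 mutineers across (cable car there). So no valid plan exists.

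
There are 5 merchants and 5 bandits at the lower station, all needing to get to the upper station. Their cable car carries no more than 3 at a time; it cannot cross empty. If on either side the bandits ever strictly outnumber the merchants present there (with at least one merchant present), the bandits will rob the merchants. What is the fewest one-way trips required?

Counting alone: each trip to the upper station takes at most 3 across and each return brings at least 1 back, so after t trips out (and t−1 returns) at most 3t − (t−1) of the 10 are across; that first reaches 10 at t = 5, so at least 9 crossings are needed.
The safety rule pushes this higher. Following every safe sequence of crossings, the most of the 10 that can be at the upper station as the cable car arrives there on crossing 9 is 9 — never all 10.
So no plan with fewer than 11 crossings exists, and this one achieves 11:
1. 2 bandits → the upper station.  (the lower station: 5M 3B; the upper station: 0M 2B)
2. 1 bandit ← the lower station.  (the lower station: 5M 4B; the upper station: 0M 1B)
3. 3 bandits → the upper station.  (the lower station: 5M 1B; the upper station: 0M 4B)
4. 1 bandit ← the lower station.  (the lower station: 5M 2B; the upper station: 0M 3B)
5. 3 merchants → the upper station.  (the lower station: 2M 2B; the upper station: 3M 3B)
6. 1 merchant and 1 bandit ← the lower station.  (the lower station: 3M 3B; the upper station: 2M 2B)
7. 3 merchants → the upper station.  (the lower station: 0M 3B; the upper station: 5M 2B)
8. 1 bandit ← the lower station.  (the lower station: 0M 4B; the upper station: 5M 1B)
9. 2 bandits → the upper station.  (the lower station: 0M 2B; the upper station: 5M 3B)
10. 1 bandit ← the lower station.  (the lower station: 0M 3B; the upper station: 5M 2B)
11. 3 bandits → the upper station.  (the lower station: 0M 0B; the upper station: 5M 5B)

11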